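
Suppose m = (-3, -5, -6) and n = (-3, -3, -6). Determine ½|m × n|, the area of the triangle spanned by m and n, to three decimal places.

i: (-5)·(-6) - (-6)·(-3) = 30 - 18 = 12
j: (-6)·(-3) - (-3)·(-6) = 18 - 18 = 0
k: (-3)·(-3) - (-5)·(-3) = 9 - 15 = -6
m × n = (12, 0, -6)
|m × n| = √(12² + 0² + (-6)²) = √180 ≈ 13.4164
area = ½ · 13.4164 ≈ 6.708

6.708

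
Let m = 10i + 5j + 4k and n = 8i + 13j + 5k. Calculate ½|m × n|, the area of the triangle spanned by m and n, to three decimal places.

47.836

i: 5·5 - 4·13 = 25 - 52 = -27
j: 4·8 - 10·5 = 32 - 50 = -18
k: 10·13 - 5·8 = 130 - 40 = 90
m × n = (-27, -18, 90)
|m × n| = √((-27)² + (-18)² + 90²) = √9153 ≈ 95.6713
area = ½ · 95.6713 ≈ 47.836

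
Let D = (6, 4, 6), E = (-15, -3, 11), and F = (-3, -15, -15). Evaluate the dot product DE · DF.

217

DE = E − D = (-21, -7, 5)
DF = F − D = (-9, -19, -21)
DE · DF = (-21)·(-9) + (-7)·(-19) + 5·(-21) = 189 + 133 - 105 = 217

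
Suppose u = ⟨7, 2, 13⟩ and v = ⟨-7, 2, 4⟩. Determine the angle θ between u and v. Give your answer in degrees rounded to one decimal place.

u · v = 7·(-7) + 2·2 + 13·4 = -49 + 4 + 52 = 7
|u|² = 49 + 4 + 169 = 222,  |u| = √222 ≈ 14.899664
|v|² = 49 + 4 + 16 = 69,  |v| = √69 ≈ 8.306624
cos θ = 7 / (14.899664 · 8.306624) ≈ 0.05656
θ = arccos(0.05656) ≈ 86.8°

86.8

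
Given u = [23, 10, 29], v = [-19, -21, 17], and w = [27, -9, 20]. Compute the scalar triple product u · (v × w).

v × w:
i: (-21)·20 - 17·(-9) = -420 - (-153) = -267
j: 17·27 - (-19)·20 = 459 - (-380) = 839
k: (-19)·(-9) - (-21)·27 = 171 - (-567) = 738
v × w = (-267, 839, 738)
u · (v × w) = 23·(-267) + 10·839 + 29·738 = -6141 + 8390 + 21402 = 23651

23651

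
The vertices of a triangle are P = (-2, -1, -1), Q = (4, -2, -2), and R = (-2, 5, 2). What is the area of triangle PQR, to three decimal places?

20.180

PQ = (6, -1, -1),  PR = (0, 6, 3)
i: (-1)·3 - (-1)·6 = -3 - (-6) = 3
j: (-1)·0 - 6·3 = 0 - 18 = -18
k: 6·6 - (-1)·0 = 36 - 0 = 36
PQ × PR = (3, -18, 36)
|PQ × PR| = √1629 ≈ 40.3609
area = ½ · 40.3609 ≈ 20.180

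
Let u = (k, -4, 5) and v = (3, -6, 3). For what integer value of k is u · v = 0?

-13

u · v = k·3 + (-4)·(-6) + 5·3 = 39 + 3k
Set equal to 0: 3k = -39, so k = -13.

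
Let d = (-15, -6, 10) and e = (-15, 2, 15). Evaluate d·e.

363

d · e = (-15)·(-15) + (-6)·2 + 10·15 = 225 - 12 + 150 = 363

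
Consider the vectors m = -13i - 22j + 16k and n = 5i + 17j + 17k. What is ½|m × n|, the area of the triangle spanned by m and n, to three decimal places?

360.638

i: (-22)·17 - 16·17 = -374 - 272 = -646
j: 16·5 - (-13)·17 = 80 - (-221) = 301
k: (-13)·17 - (-22)·5 = -221 - (-110) = -111
m × n = (-646, 301, -111)
|m × n| = √((-646)² + 301² + (-111)²) = √520238 ≈ 721.2753
area = ½ · 721.2753 ≈ 360.638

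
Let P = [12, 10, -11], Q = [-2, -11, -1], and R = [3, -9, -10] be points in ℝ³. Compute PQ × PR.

(169, -76, 77)

PQ = (-14, -21, 10)
PR = (-9, -19, 1)
i: (-21)·1 - 10·(-19) = -21 - (-190) = 169
j: 10·(-9) - (-14)·1 = -90 - (-14) = -76
k: (-14)·(-19) - (-21)·(-9) = 266 - 189 = 77
PQ × PR = (169, -76, 77)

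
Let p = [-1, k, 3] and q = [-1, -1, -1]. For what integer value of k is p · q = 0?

-2

p · q = (-1)·(-1) + k·(-1) + 3·(-1) = -2 - 1k
Set equal to 0: -1k = 2, so k = -2.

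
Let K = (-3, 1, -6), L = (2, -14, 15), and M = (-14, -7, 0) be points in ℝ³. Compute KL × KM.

(78, -261, -205)

KL = (5, -15, 21)
KM = (-11, -8, 6)
i: (-15)·6 - 21·(-8) = -90 - (-168) = 78
j: 21·(-11) - 5·6 = -231 - 30 = -261
k: 5·(-8) - (-15)·(-11) = -40 - 165 = -205
KL × KM = (78, -261, -205)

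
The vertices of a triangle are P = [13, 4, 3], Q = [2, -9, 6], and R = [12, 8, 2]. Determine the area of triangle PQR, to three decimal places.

29.351

PQ = (-11, -13, 3),  PR = (-1, 4, -1)
i: (-13)·(-1) - 3·4 = 13 - 12 = 1
j: 3·(-1) - (-11)·(-1) = -3 - 11 = -14
k: (-11)·4 - (-13)·(-1) = -44 - 13 = -57
PQ × PR = (1, -14, -57)
|PQ × PR| = √3446 ≈ 58.7026
area = ½ · 58.7026 ≈ 29.351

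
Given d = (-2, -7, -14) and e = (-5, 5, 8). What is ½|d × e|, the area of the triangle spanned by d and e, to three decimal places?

i: (-7)·8 - (-14)·5 = -56 - (-70) = 14
j: (-14)·(-5) - (-2)·8 = 70 - (-16) = 86
k: (-2)·5 - (-7)·(-5) = -10 - 35 = -45
d × e = (14, 86, -45)
|d × e| = √(14² + 86² + (-45)²) = √9617 ≈ 98.0663
area = ½ · 98.0663 ≈ 49.033

49.033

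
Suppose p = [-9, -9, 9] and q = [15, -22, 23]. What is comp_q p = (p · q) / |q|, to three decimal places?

7.674

p · q = (-9)·15 + (-9)·(-22) + 9·23 = -135 + 198 + 207 = 270
|q| = √(225 + 484 + 529) = √1238 ≈ 35.1852
comp_q p = 270 / √1238 ≈ 7.674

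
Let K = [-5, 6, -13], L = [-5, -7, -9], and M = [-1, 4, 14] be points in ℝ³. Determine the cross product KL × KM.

(-343, 16, 52)

KL = (0, -13, 4)
KM = (4, -2, 27)
i: (-13)·27 - 4·(-2) = -351 - (-8) = -343
j: 4·4 - 0·27 = 16 - 0 = 16
k: 0·(-2) - (-13)·4 = 0 - (-52) = 52
KL × KM = (-343, 16, 52)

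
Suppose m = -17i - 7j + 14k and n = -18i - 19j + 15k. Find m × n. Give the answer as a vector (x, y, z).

(161, 3, 197)

i: (-7)·15 - 14·(-19) = -105 - (-266) = 161
j: 14·(-18) - (-17)·15 = -252 - (-255) = 3
k: (-17)·(-19) - (-7)·(-18) = 323 - 126 = 197
m × n = (161, 3, 197)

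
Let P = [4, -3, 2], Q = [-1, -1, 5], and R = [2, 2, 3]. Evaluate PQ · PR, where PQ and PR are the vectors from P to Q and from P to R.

PQ = Q − P = (-5, 2, 3)
PR = R − P = (-2, 5, 1)
PQ · PR = (-5)·(-2) + 2·5 + 3·1 = 10 + 10 + 3 = 23

23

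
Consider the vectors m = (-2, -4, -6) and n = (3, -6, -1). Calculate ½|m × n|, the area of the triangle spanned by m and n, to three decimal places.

i: (-4)·(-1) - (-6)·(-6) = 4 - 36 = -32
j: (-6)·3 - (-2)·(-1) = -18 - 2 = -20
k: (-2)·(-6) - (-4)·3 = 12 - (-12) = 24
m × n = (-32, -20, 24)
|m × n| = √((-32)² + (-20)² + 24²) = √2000 ≈ 44.7214
area = ½ · 44.7214 ≈ 22.361

22.361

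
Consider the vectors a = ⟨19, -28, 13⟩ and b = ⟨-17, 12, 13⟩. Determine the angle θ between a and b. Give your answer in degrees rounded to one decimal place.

a · b = 19·(-17) + (-28)·12 + 13·13 = -323 - 336 + 169 = -490
|a|² = 361 + 784 + 169 = 1314,  |a| = √1314 ≈ 36.249138
|b|² = 289 + 144 + 169 = 602,  |b| = √602 ≈ 24.535688
cos θ = -490 / (36.249138 · 24.535688) ≈ -0.55093
θ = arccos(-0.55093) ≈ 123.4°

123.4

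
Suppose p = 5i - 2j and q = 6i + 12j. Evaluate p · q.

p · q = 5·6 + (-2)·12 = 30 - 24 = 6

6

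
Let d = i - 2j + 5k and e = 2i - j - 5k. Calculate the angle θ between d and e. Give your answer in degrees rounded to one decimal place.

134.4

d · e = 1·2 + (-2)·(-1) + 5·(-5) = 2 + 2 - 25 = -21
|d|² = 1 + 4 + 25 = 30,  |d| = √30 ≈ 5.477226
|e|² = 4 + 1 + 25 = 30,  |e| = √30 ≈ 5.477226
cos θ = -21 / (5.477226 · 5.477226) ≈ -0.70000
θ = arccos(-0.70000) ≈ 134.4°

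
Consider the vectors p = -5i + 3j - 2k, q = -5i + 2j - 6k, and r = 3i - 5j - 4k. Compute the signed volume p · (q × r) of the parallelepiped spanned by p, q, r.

q × r:
i: 2·(-4) - (-6)·(-5) = -8 - 30 = -38
j: (-6)·3 - (-5)·(-4) = -18 - 20 = -38
k: (-5)·(-5) - 2·3 = 25 - 6 = 19
q × r = (-38, -38, 19)
p · (q × r) = (-5)·(-38) + 3·(-38) + (-2)·19 = 190 - 114 - 38 = 38

38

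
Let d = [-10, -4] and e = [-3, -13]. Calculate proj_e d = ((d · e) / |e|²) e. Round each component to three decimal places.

(-1.382, -5.989)

d · e = (-10)·(-3) + (-4)·(-13) = 30 + 52 = 82
|e|² = 9 + 169 = 178
proj_e d = (82/178) · (-3, -13) ≈ (-1.382, -5.989)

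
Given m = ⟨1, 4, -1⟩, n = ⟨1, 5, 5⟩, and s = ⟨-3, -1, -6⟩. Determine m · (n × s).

n × s:
i: 5·(-6) - 5·(-1) = -30 - (-5) = -25
j: 5·(-3) - 1·(-6) = -15 - (-6) = -9
k: 1·(-1) - 5·(-3) = -1 - (-15) = 14
n × s = (-25, -9, 14)
m · (n × s) = 1·(-25) + 4·(-9) + (-1)·14 = -25 - 36 - 14 = -75

-75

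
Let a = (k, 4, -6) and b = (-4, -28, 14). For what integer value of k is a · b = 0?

a · b = k·(-4) + 4·(-28) + (-6)·14 = -196 - 4k
Set equal to 0: -4k = 196, so k = -49.

-49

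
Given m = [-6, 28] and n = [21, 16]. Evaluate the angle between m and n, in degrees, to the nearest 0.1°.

64.8

m · n = (-6)·21 + 28·16 = -126 + 448 = 322
|m|² = 36 + 784 = 820,  |m| = √820 ≈ 28.635642
|n|² = 441 + 256 = 697,  |n| = √697 ≈ 26.400758
cos θ = 322 / (28.635642 · 26.400758) ≈ 0.42592
θ = arccos(0.42592) ≈ 64.8°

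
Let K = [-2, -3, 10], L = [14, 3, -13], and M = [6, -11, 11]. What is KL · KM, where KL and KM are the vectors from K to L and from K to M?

KL = L − K = (16, 6, -23)
KM = M − K = (8, -8, 1)
KL · KM = 16·8 + 6·(-8) + (-23)·1 = 128 - 48 - 23 = 57

57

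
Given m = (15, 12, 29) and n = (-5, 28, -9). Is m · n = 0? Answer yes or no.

yes

m · n = 15·(-5) + 12·28 + 29·(-9) = -75 + 336 - 261 = 0
Zero, so the vectors are orthogonal.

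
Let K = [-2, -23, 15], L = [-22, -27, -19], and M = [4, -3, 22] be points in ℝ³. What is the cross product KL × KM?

(652, -64, -376)

KL = (-20, -4, -34)
KM = (6, 20, 7)
i: (-4)·7 - (-34)·20 = -28 - (-680) = 652
j: (-34)·6 - (-20)·7 = -204 - (-140) = -64
k: (-20)·20 - (-4)·6 = -400 - (-24) = -376
KL × KM = (652, -64, -376)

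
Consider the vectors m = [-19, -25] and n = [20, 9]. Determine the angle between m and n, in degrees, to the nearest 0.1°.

m · n = (-19)·20 + (-25)·9 = -380 - 225 = -605
|m|² = 361 + 625 = 986,  |m| = √986 ≈ 31.400637
|n|² = 400 + 81 = 481,  |n| = √481 ≈ 21.931712
cos θ = -605 / (31.400637 · 21.931712) ≈ -0.87851
θ = arccos(-0.87851) ≈ 151.5°

151.5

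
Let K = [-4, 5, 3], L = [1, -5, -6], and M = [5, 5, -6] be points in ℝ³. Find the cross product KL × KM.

(90, -36, 90)

KL = (5, -10, -9)
KM = (9, 0, -9)
i: (-10)·(-9) - (-9)·0 = 90 - 0 = 90
j: (-9)·9 - 5·(-9) = -81 - (-45) = -36
k: 5·0 - (-10)·9 = 0 - (-90) = 90
KL × KM = (90, -36, 90)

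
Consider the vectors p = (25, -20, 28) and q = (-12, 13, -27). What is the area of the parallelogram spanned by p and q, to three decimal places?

i: (-20)·(-27) - 28·13 = 540 - 364 = 176
j: 28·(-12) - 25·(-27) = -336 - (-675) = 339
k: 25·13 - (-20)·(-12) = 325 - 240 = 85
p × q = (176, 339, 85)
|p × q| = √(176² + 339² + 85²) = √153122 ≈ 391.3081

391.308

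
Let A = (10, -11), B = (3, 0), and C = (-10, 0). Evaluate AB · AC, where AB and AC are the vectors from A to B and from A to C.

261

AB = B − A = (-7, 11)
AC = C − A = (-20, 11)
AB · AC = (-7)·(-20) + 11·11 = 140 + 121 = 261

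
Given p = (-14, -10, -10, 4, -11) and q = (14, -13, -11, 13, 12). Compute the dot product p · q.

p · q = (-14)·14 + (-10)·(-13) + (-10)·(-11) + 4·13 + (-11)·12 = -196 + 130 + 110 + 52 - 132 = -36

-36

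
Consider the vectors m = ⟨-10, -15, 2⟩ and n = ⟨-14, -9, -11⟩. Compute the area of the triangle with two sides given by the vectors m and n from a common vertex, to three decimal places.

129.357

i: (-15)·(-11) - 2·(-9) = 165 - (-18) = 183
j: 2·(-14) - (-10)·(-11) = -28 - 110 = -138
k: (-10)·(-9) - (-15)·(-14) = 90 - 210 = -120
m × n = (183, -138, -120)
|m × n| = √(183² + (-138)² + (-120)²) = √66933 ≈ 258.7141
area = ½ · 258.7141 ≈ 129.357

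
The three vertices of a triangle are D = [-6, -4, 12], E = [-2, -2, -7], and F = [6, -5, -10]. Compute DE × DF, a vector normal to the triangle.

DE = (4, 2, -19)
DF = (12, -1, -22)
i: 2·(-22) - (-19)·(-1) = -44 - 19 = -63
j: (-19)·12 - 4·(-22) = -228 - (-88) = -140
k: 4·(-1) - 2·12 = -4 - 24 = -28
DE × DF = (-63, -140, -28)

(-63, -140, -28)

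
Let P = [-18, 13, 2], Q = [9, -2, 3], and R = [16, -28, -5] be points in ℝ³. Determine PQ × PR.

PQ = (27, -15, 1)
PR = (34, -41, -7)
i: (-15)·(-7) - 1·(-41) = 105 - (-41) = 146
j: 1·34 - 27·(-7) = 34 - (-189) = 223
k: 27·(-41) - (-15)·34 = -1107 - (-510) = -597
PQ × PR = (146, 223, -597)

(146, 223, -597)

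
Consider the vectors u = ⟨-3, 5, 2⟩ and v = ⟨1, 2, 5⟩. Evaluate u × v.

(21, 17, -11)

i: 5·5 - 2·2 = 25 - 4 = 21
j: 2·1 - (-3)·5 = 2 - (-15) = 17
k: (-3)·2 - 5·1 = -6 - 5 = -11
u × v = (21, 17, -11)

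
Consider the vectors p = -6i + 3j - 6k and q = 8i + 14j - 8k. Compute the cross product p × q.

(60, -96, -108)

i: 3·(-8) - (-6)·14 = -24 - (-84) = 60
j: (-6)·8 - (-6)·(-8) = -48 - 48 = -96
k: (-6)·14 - 3·8 = -84 - 24 = -108
p × q = (60, -96, -108)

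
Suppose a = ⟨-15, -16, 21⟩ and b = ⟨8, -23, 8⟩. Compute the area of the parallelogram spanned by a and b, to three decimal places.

i: (-16)·8 - 21·(-23) = -128 - (-483) = 355
j: 21·8 - (-15)·8 = 168 - (-120) = 288
k: (-15)·(-23) - (-16)·8 = 345 - (-128) = 473
a × b = (355, 288, 473)
|a × b| = √(355² + 288² + 473²) = √432698 ≈ 657.7978

657.798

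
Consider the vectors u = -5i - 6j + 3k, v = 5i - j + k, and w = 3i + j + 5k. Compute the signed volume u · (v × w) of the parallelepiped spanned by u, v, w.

v × w:
i: (-1)·5 - 1·1 = -5 - 1 = -6
j: 1·3 - 5·5 = 3 - 25 = -22
k: 5·1 - (-1)·3 = 5 - (-3) = 8
v × w = (-6, -22, 8)
u · (v × w) = (-5)·(-6) + (-6)·(-22) + 3·8 = 30 + 132 + 24 = 186

186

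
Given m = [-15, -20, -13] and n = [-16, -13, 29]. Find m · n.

m · n = (-15)·(-16) + (-20)·(-13) + (-13)·29 = 240 + 260 - 377 = 123

123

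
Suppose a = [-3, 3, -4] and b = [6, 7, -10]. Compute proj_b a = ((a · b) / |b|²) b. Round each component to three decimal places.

(1.395, 1.627, -2.324)

a · b = (-3)·6 + 3·7 + (-4)·(-10) = -18 + 21 + 40 = 43
|b|² = 36 + 49 + 100 = 185
proj_b a = (43/185) · (6, 7, -10) ≈ (1.395, 1.627, -2.324)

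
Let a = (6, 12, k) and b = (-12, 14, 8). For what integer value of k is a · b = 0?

-12

a · b = 6·(-12) + 12·14 + k·8 = 96 + 8k
Set equal to 0: 8k = -96, so k = -12.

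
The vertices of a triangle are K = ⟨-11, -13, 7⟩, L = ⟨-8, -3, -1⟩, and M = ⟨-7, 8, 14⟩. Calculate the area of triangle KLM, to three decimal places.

122.456

KL = (3, 10, -8),  KM = (4, 21, 7)
i: 10·7 - (-8)·21 = 70 - (-168) = 238
j: (-8)·4 - 3·7 = -32 - 21 = -53
k: 3·21 - 10·4 = 63 - 40 = 23
KL × KM = (238, -53, 23)
|KL × KM| = √59982 ≈ 244.9122
area = ½ · 244.9122 ≈ 122.456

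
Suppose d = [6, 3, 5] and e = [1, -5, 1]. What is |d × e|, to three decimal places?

i: 3·1 - 5·(-5) = 3 - (-25) = 28
j: 5·1 - 6·1 = 5 - 6 = -1
k: 6·(-5) - 3·1 = -30 - 3 = -33
d × e = (28, -1, -33)
|d × e| = √(28² + (-1)² + (-33)²) = √1874 ≈ 43.2897

43.290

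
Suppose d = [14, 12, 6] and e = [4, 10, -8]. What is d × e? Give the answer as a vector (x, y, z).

i: 12·(-8) - 6·10 = -96 - 60 = -156
j: 6·4 - 14·(-8) = 24 - (-112) = 136
k: 14·10 - 12·4 = 140 - 48 = 92
d × e = (-156, 136, 92)

(-156, 136, 92)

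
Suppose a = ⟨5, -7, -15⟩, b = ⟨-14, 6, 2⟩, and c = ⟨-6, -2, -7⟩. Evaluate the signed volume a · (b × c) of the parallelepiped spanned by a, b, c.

b × c:
i: 6·(-7) - 2·(-2) = -42 - (-4) = -38
j: 2·(-6) - (-14)·(-7) = -12 - 98 = -110
k: (-14)·(-2) - 6·(-6) = 28 - (-36) = 64
b × c = (-38, -110, 64)
a · (b × c) = 5·(-38) + (-7)·(-110) + (-15)·64 = -190 + 770 - 960 = -380

-380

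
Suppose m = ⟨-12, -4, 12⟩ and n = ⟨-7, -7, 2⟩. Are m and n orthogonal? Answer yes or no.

m · n = (-12)·(-7) + (-4)·(-7) + 12·2 = 84 + 28 + 24 = 136
Nonzero, so the vectors are not orthogonal.

no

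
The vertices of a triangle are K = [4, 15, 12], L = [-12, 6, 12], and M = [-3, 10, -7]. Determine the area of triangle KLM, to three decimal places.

174.604

KL = (-16, -9, 0),  KM = (-7, -5, -19)
i: (-9)·(-19) - 0·(-5) = 171 - 0 = 171
j: 0·(-7) - (-16)·(-19) = 0 - 304 = -304
k: (-16)·(-5) - (-9)·(-7) = 80 - 63 = 17
KL × KM = (171, -304, 17)
|KL × KM| = √121946 ≈ 349.2077
area = ½ · 349.2077 ≈ 174.604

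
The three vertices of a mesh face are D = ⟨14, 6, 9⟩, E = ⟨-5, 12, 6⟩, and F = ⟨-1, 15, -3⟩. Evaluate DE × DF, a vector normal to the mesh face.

(-45, -183, -81)

DE = (-19, 6, -3)
DF = (-15, 9, -12)
i: 6·(-12) - (-3)·9 = -72 - (-27) = -45
j: (-3)·(-15) - (-19)·(-12) = 45 - 228 = -183
k: (-19)·9 - 6·(-15) = -171 - (-90) = -81
DE × DF = (-45, -183, -81)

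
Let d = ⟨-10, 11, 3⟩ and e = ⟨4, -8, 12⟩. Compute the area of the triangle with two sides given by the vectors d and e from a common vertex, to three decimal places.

i: 11·12 - 3·(-8) = 132 - (-24) = 156
j: 3·4 - (-10)·12 = 12 - (-120) = 132
k: (-10)·(-8) - 11·4 = 80 - 44 = 36
d × e = (156, 132, 36)
|d × e| = √(156² + 132² + 36²) = √43056 ≈ 207.4994
area = ½ · 207.4994 ≈ 103.750

103.750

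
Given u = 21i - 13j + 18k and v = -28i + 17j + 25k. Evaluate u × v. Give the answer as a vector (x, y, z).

(-631, -1029, -7)

i: (-13)·25 - 18·17 = -325 - 306 = -631
j: 18·(-28) - 21·25 = -504 - 525 = -1029
k: 21·17 - (-13)·(-28) = 357 - 364 = -7
u × v = (-631, -1029, -7)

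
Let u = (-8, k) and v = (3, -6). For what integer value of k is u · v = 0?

u · v = (-8)·3 + k·(-6) = -24 - 6k
Set equal to 0: -6k = 24, so k = -4.

-4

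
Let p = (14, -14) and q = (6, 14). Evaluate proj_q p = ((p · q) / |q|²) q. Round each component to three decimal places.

(-2.897, -6.759)

p · q = 14·6 + (-14)·14 = 84 - 196 = -112
|q|² = 36 + 196 = 232
proj_q p = (-112/232) · (6, 14) ≈ (-2.897, -6.759)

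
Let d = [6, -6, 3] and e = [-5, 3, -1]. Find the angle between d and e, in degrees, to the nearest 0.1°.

163.3

d · e = 6·(-5) + (-6)·3 + 3·(-1) = -30 - 18 - 3 = -51
|d|² = 36 + 36 + 9 = 81,  |d| = √81 ≈ 9.000000
|e|² = 25 + 9 + 1 = 35,  |e| = √35 ≈ 5.916080
cos θ = -51 / (9.000000 · 5.916080) ≈ -0.95784
θ = arccos(-0.95784) ≈ 163.3°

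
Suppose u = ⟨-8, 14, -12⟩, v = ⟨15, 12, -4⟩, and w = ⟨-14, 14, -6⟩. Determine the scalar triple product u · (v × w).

-2364

v × w:
i: 12·(-6) - (-4)·14 = -72 - (-56) = -16
j: (-4)·(-14) - 15·(-6) = 56 - (-90) = 146
k: 15·14 - 12·(-14) = 210 - (-168) = 378
v × w = (-16, 146, 378)
u · (v × w) = (-8)·(-16) + 14·146 + (-12)·378 = 128 + 2044 - 4536 = -2364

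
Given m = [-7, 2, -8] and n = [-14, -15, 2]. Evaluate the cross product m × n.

(-116, 126, 133)

i: 2·2 - (-8)·(-15) = 4 - 120 = -116
j: (-8)·(-14) - (-7)·2 = 112 - (-14) = 126
k: (-7)·(-15) - 2·(-14) = 105 - (-28) = 133
m × n = (-116, 126, 133)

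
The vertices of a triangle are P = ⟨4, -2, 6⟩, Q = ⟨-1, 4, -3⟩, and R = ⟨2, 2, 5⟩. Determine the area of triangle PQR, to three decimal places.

16.830

PQ = (-5, 6, -9),  PR = (-2, 4, -1)
i: 6·(-1) - (-9)·4 = -6 - (-36) = 30
j: (-9)·(-2) - (-5)·(-1) = 18 - 5 = 13
k: (-5)·4 - 6·(-2) = -20 - (-12) = -8
PQ × PR = (30, 13, -8)
|PQ × PR| = √1133 ≈ 33.6601
area = ½ · 33.6601 ≈ 16.830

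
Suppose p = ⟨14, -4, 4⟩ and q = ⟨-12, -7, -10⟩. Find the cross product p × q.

(68, 92, -146)

i: (-4)·(-10) - 4·(-7) = 40 - (-28) = 68
j: 4·(-12) - 14·(-10) = -48 - (-140) = 92
k: 14·(-7) - (-4)·(-12) = -98 - 48 = -146
p × q = (68, 92, -146)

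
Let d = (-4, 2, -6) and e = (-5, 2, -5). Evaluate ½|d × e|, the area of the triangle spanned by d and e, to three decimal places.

i: 2·(-5) - (-6)·2 = -10 - (-12) = 2
j: (-6)·(-5) - (-4)·(-5) = 30 - 20 = 10
k: (-4)·2 - 2·(-5) = -8 - (-10) = 2
d × e = (2, 10, 2)
|d × e| = √(2² + 10² + 2²) = √108 ≈ 10.3923
area = ½ · 10.3923 ≈ 5.196

5.196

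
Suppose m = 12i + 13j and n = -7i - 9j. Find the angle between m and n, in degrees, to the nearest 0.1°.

m · n = 12·(-7) + 13·(-9) = -84 - 117 = -201
|m|² = 144 + 169 = 313,  |m| = √313 ≈ 17.691806
|n|² = 49 + 81 = 130,  |n| = √130 ≈ 11.401754
cos θ = -201 / (17.691806 · 11.401754) ≈ -0.99644
θ = arccos(-0.99644) ≈ 175.2°

175.2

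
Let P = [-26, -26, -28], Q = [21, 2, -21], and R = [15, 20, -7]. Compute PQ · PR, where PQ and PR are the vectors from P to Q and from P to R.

PQ = Q − P = (47, 28, 7)
PR = R − P = (41, 46, 21)
PQ · PR = 47·41 + 28·46 + 7·21 = 1927 + 1288 + 147 = 3362

3362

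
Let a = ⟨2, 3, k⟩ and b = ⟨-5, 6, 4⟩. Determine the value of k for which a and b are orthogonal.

-2

a · b = 2·(-5) + 3·6 + k·4 = 8 + 4k
Set equal to 0: 4k = -8, so k = -2.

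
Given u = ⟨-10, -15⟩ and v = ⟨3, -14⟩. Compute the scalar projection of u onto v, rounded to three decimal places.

u · v = (-10)·3 + (-15)·(-14) = -30 + 210 = 180
|v| = √(9 + 196) = √205 ≈ 14.3178
comp_v u = 180 / √205 ≈ 12.572

12.572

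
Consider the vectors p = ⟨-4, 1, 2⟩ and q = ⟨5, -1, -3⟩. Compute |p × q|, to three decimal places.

2.449

i: 1·(-3) - 2·(-1) = -3 - (-2) = -1
j: 2·5 - (-4)·(-3) = 10 - 12 = -2
k: (-4)·(-1) - 1·5 = 4 - 5 = -1
p × q = (-1, -2, -1)
|p × q| = √((-1)² + (-2)² + (-1)²) = √6 ≈ 2.4495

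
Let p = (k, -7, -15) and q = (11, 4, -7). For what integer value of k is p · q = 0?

-7

p · q = k·11 + (-7)·4 + (-15)·(-7) = 77 + 11k
Set equal to 0: 11k = -77, so k = -7.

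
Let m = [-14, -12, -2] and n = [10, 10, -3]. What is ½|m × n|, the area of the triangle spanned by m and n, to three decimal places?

42.953

i: (-12)·(-3) - (-2)·10 = 36 - (-20) = 56
j: (-2)·10 - (-14)·(-3) = -20 - 42 = -62
k: (-14)·10 - (-12)·10 = -140 - (-120) = -20
m × n = (56, -62, -20)
|m × n| = √(56² + (-62)² + (-20)²) = √7380 ≈ 85.9069
area = ½ · 85.9069 ≈ 42.953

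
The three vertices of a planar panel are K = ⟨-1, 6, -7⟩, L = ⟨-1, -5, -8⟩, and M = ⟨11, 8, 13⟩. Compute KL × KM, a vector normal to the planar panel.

KL = (0, -11, -1)
KM = (12, 2, 20)
i: (-11)·20 - (-1)·2 = -220 - (-2) = -218
j: (-1)·12 - 0·20 = -12 - 0 = -12
k: 0·2 - (-11)·12 = 0 - (-132) = 132
KL × KM = (-218, -12, 132)

(-218, -12, 132)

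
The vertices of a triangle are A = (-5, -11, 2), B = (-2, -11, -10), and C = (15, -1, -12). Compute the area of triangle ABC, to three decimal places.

AB = (3, 0, -12),  AC = (20, 10, -14)
i: 0·(-14) - (-12)·10 = 0 - (-120) = 120
j: (-12)·20 - 3·(-14) = -240 - (-42) = -198
k: 3·10 - 0·20 = 30 - 0 = 30
AB × AC = (120, -198, 30)
|AB × AC| = √54504 ≈ 233.4609
area = ½ · 233.4609 ≈ 116.730

116.730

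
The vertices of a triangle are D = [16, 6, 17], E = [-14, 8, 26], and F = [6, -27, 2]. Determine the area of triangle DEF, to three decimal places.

DE = (-30, 2, 9),  DF = (-10, -33, -15)
i: 2·(-15) - 9·(-33) = -30 - (-297) = 267
j: 9·(-10) - (-30)·(-15) = -90 - 450 = -540
k: (-30)·(-33) - 2·(-10) = 990 - (-20) = 1010
DE × DF = (267, -540, 1010)
|DE × DF| = √1382989 ≈ 1176.0055
area = ½ · 1176.0055 ≈ 588.003

588.003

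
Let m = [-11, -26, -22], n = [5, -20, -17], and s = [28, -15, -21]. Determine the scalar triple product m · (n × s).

n × s:
i: (-20)·(-21) - (-17)·(-15) = 420 - 255 = 165
j: (-17)·28 - 5·(-21) = -476 - (-105) = -371
k: 5·(-15) - (-20)·28 = -75 - (-560) = 485
n × s = (165, -371, 485)
m · (n × s) = (-11)·165 + (-26)·(-371) + (-22)·485 = -1815 + 9646 - 10670 = -2839

-2839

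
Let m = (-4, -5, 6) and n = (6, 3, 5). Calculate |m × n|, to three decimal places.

i: (-5)·5 - 6·3 = -25 - 18 = -43
j: 6·6 - (-4)·5 = 36 - (-20) = 56
k: (-4)·3 - (-5)·6 = -12 - (-30) = 18
m × n = (-43, 56, 18)
|m × n| = √((-43)² + 56² + 18²) = √5309 ≈ 72.8629

72.863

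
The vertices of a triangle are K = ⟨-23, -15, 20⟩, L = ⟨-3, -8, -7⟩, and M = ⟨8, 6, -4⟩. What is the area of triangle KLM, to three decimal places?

286.295

KL = (20, 7, -27),  KM = (31, 21, -24)
i: 7·(-24) - (-27)·21 = -168 - (-567) = 399
j: (-27)·31 - 20·(-24) = -837 - (-480) = -357
k: 20·21 - 7·31 = 420 - 217 = 203
KL × KM = (399, -357, 203)
|KL × KM| = √327859 ≈ 572.5897
area = ½ · 572.5897 ≈ 286.295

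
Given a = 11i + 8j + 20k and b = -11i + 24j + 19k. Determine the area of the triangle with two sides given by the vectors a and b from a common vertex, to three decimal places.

322.308

i: 8·19 - 20·24 = 152 - 480 = -328
j: 20·(-11) - 11·19 = -220 - 209 = -429
k: 11·24 - 8·(-11) = 264 - (-88) = 352
a × b = (-328, -429, 352)
|a × b| = √((-328)² + (-429)² + 352²) = √415529 ≈ 644.6154
area = ½ · 644.6154 ≈ 322.308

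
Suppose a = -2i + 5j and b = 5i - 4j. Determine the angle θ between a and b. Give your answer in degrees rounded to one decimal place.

150.5

a · b = (-2)·5 + 5·(-4) = -10 - 20 = -30
|a|² = 4 + 25 = 29,  |a| = √29 ≈ 5.385165
|b|² = 25 + 16 = 41,  |b| = √41 ≈ 6.403124
cos θ = -30 / (5.385165 · 6.403124) ≈ -0.87002
θ = arccos(-0.87002) ≈ 150.5°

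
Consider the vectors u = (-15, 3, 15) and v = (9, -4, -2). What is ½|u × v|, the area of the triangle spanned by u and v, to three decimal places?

i: 3·(-2) - 15·(-4) = -6 - (-60) = 54
j: 15·9 - (-15)·(-2) = 135 - 30 = 105
k: (-15)·(-4) - 3·9 = 60 - 27 = 33
u × v = (54, 105, 33)
|u × v| = √(54² + 105² + 33²) = √15030 ≈ 122.5969
area = ½ · 122.5969 ≈ 61.298

61.298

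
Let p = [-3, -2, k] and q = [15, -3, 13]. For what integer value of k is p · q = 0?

3

p · q = (-3)·15 + (-2)·(-3) + k·13 = -39 + 13k
Set equal to 0: 13k = 39, so k = 3.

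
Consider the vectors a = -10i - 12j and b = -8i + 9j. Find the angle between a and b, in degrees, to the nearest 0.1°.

98.6

a · b = (-10)·(-8) + (-12)·9 = 80 - 108 = -28
|a|² = 100 + 144 = 244,  |a| = √244 ≈ 15.620499
|b|² = 64 + 81 = 145,  |b| = √145 ≈ 12.041595
cos θ = -28 / (15.620499 · 12.041595) ≈ -0.14886
θ = arccos(-0.14886) ≈ 98.6°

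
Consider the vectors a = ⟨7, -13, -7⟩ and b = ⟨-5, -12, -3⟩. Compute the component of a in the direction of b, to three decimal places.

a · b = 7·(-5) + (-13)·(-12) + (-7)·(-3) = -35 + 156 + 21 = 142
|b| = √(25 + 144 + 9) = √178 ≈ 13.3417
comp_b a = 142 / √178 ≈ 10.643

10.643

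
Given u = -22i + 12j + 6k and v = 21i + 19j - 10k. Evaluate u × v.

(-234, -94, -670)

i: 12·(-10) - 6·19 = -120 - 114 = -234
j: 6·21 - (-22)·(-10) = 126 - 220 = -94
k: (-22)·19 - 12·21 = -418 - 252 = -670
u × v = (-234, -94, -670)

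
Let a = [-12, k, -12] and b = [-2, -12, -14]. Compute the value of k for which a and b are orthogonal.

16

a · b = (-12)·(-2) + k·(-12) + (-12)·(-14) = 192 - 12k
Set equal to 0: -12k = -192, so k = 16.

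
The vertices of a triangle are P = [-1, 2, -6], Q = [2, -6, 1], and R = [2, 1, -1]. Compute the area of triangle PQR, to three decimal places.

PQ = (3, -8, 7),  PR = (3, -1, 5)
i: (-8)·5 - 7·(-1) = -40 - (-7) = -33
j: 7·3 - 3·5 = 21 - 15 = 6
k: 3·(-1) - (-8)·3 = -3 - (-24) = 21
PQ × PR = (-33, 6, 21)
|PQ × PR| = √1566 ≈ 39.5727
area = ½ · 39.5727 ≈ 19.786

19.786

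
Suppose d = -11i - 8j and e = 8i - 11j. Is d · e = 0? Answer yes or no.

yes

d · e = (-11)·8 + (-8)·(-11) = -88 + 88 = 0
Zero, so the vectors are orthogonal.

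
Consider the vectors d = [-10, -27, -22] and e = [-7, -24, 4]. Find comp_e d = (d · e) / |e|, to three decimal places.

24.884

d · e = (-10)·(-7) + (-27)·(-24) + (-22)·4 = 70 + 648 - 88 = 630
|e| = √(49 + 576 + 16) = √641 ≈ 25.3180
comp_e d = 630 / √641 ≈ 24.884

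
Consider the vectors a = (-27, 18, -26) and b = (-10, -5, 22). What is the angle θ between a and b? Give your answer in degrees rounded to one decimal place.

112.5

a · b = (-27)·(-10) + 18·(-5) + (-26)·22 = 270 - 90 - 572 = -392
|a|² = 729 + 324 + 676 = 1729,  |a| = √1729 ≈ 41.581246
|b|² = 100 + 25 + 484 = 609,  |b| = √609 ≈ 24.677925
cos θ = -392 / (41.581246 · 24.677925) ≈ -0.38201
θ = arccos(-0.38201) ≈ 112.5°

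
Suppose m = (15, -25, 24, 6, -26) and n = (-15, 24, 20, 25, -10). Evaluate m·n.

m · n = 15·(-15) + (-25)·24 + 24·20 + 6·25 + (-26)·(-10) = -225 - 600 + 480 + 150 + 260 = 65

65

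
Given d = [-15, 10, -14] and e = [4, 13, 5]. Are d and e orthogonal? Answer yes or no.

d · e = (-15)·4 + 10·13 + (-14)·5 = -60 + 130 - 70 = 0
Zero, so the vectors are orthogonal.

yes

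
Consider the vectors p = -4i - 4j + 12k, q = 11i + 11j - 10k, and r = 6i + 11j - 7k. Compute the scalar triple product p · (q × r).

460

q × r:
i: 11·(-7) - (-10)·11 = -77 - (-110) = 33
j: (-10)·6 - 11·(-7) = -60 - (-77) = 17
k: 11·11 - 11·6 = 121 - 66 = 55
q × r = (33, 17, 55)
p · (q × r) = (-4)·33 + (-4)·17 + 12·55 = -132 - 68 + 660 = 460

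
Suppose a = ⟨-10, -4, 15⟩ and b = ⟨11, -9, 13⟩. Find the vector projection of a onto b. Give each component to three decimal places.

a · b = (-10)·11 + (-4)·(-9) + 15·13 = -110 + 36 + 195 = 121
|b|² = 121 + 81 + 169 = 371
proj_b a = (121/371) · (11, -9, 13) ≈ (3.588, -2.935, 4.240)

(3.588, -2.935, 4.240)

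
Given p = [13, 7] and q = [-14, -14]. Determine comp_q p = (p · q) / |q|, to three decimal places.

p · q = 13·(-14) + 7·(-14) = -182 - 98 = -280
|q| = √(196 + 196) = √392 ≈ 19.7990
comp_q p = -280 / √392 ≈ -14.142

-14.142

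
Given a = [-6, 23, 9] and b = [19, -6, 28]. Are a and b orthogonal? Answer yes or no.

yes

a · b = (-6)·19 + 23·(-6) + 9·28 = -114 - 138 + 252 = 0
Zero, so the vectors are orthogonal.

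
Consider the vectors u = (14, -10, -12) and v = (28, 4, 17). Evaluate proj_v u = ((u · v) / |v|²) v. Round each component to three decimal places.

u · v = 14·28 + (-10)·4 + (-12)·17 = 392 - 40 - 204 = 148
|v|² = 784 + 16 + 289 = 1089
proj_v u = (148/1089) · (28, 4, 17) ≈ (3.805, 0.544, 2.310)

(3.805, 0.544, 2.310)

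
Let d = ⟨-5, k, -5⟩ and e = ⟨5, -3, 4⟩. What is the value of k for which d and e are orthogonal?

d · e = (-5)·5 + k·(-3) + (-5)·4 = -45 - 3k
Set equal to 0: -3k = 45, so k = -15.

-15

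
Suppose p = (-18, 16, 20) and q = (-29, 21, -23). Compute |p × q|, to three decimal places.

i: 16·(-23) - 20·21 = -368 - 420 = -788
j: 20·(-29) - (-18)·(-23) = -580 - 414 = -994
k: (-18)·21 - 16·(-29) = -378 - (-464) = 86
p × q = (-788, -994, 86)
|p × q| = √((-788)² + (-994)² + 86²) = √1616376 ≈ 1271.3678

1271.368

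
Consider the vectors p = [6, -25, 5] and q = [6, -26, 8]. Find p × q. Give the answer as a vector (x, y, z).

i: (-25)·8 - 5·(-26) = -200 - (-130) = -70
j: 5·6 - 6·8 = 30 - 48 = -18
k: 6·(-26) - (-25)·6 = -156 - (-150) = -6
p × q = (-70, -18, -6)

(-70, -18, -6)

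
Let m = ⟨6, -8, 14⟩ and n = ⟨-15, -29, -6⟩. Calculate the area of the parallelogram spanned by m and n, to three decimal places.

i: (-8)·(-6) - 14·(-29) = 48 - (-406) = 454
j: 14·(-15) - 6·(-6) = -210 - (-36) = -174
k: 6·(-29) - (-8)·(-15) = -174 - 120 = -294
m × n = (454, -174, -294)
|m × n| = √(454² + (-174)² + (-294)²) = √322828 ≈ 568.1795

568.180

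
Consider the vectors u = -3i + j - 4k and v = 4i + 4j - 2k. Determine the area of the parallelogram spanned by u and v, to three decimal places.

i: 1·(-2) - (-4)·4 = -2 - (-16) = 14
j: (-4)·4 - (-3)·(-2) = -16 - 6 = -22
k: (-3)·4 - 1·4 = -12 - 4 = -16
u × v = (14, -22, -16)
|u × v| = √(14² + (-22)² + (-16)²) = √936 ≈ 30.5941

30.594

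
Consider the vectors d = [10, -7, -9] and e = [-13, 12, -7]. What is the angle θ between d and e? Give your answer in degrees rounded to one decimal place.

121.6

d · e = 10·(-13) + (-7)·12 + (-9)·(-7) = -130 - 84 + 63 = -151
|d|² = 100 + 49 + 81 = 230,  |d| = √230 ≈ 15.165751
|e|² = 169 + 144 + 49 = 362,  |e| = √362 ≈ 19.026298
cos θ = -151 / (15.165751 · 19.026298) ≈ -0.52331
θ = arccos(-0.52331) ≈ 121.6°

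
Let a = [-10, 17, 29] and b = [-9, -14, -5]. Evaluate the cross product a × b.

i: 17·(-5) - 29·(-14) = -85 - (-406) = 321
j: 29·(-9) - (-10)·(-5) = -261 - 50 = -311
k: (-10)·(-14) - 17·(-9) = 140 - (-153) = 293
a × b = (321, -311, 293)

(321, -311, 293)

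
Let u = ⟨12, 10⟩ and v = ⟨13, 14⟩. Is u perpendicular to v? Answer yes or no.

no

u · v = 12·13 + 10·14 = 156 + 140 = 296
Nonzero, so the vectors are not orthogonal.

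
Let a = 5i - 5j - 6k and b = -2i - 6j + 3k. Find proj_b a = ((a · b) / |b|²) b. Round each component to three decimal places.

a · b = 5·(-2) + (-5)·(-6) + (-6)·3 = -10 + 30 - 18 = 2
|b|² = 4 + 36 + 9 = 49
proj_b a = (2/49) · (-2, -6, 3) ≈ (-0.082, -0.245, 0.122)

(-0.082, -0.245, 0.122)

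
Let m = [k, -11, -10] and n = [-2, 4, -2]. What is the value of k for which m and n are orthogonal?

m · n = k·(-2) + (-11)·4 + (-10)·(-2) = -24 - 2k
Set equal to 0: -2k = 24, so k = -12.

-12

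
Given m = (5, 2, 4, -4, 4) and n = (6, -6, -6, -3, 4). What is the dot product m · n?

22

m · n = 5·6 + 2·(-6) + 4·(-6) + (-4)·(-3) + 4·4 = 30 - 12 - 24 + 12 + 16 = 22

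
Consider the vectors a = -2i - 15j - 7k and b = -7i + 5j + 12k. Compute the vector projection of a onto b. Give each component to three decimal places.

a · b = (-2)·(-7) + (-15)·5 + (-7)·12 = 14 - 75 - 84 = -145
|b|² = 49 + 25 + 144 = 218
proj_b a = (-145/218) · (-7, 5, 12) ≈ (4.656, -3.326, -7.982)

(4.656, -3.326, -7.982)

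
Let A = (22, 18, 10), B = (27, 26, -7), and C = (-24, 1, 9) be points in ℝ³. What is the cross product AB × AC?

AB = (5, 8, -17)
AC = (-46, -17, -1)
i: 8·(-1) - (-17)·(-17) = -8 - 289 = -297
j: (-17)·(-46) - 5·(-1) = 782 - (-5) = 787
k: 5·(-17) - 8·(-46) = -85 - (-368) = 283
AB × AC = (-297, 787, 283)

(-297, 787, 283)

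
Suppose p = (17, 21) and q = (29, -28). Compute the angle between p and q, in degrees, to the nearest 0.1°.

p · q = 17·29 + 21·(-28) = 493 - 588 = -95
|p|² = 289 + 441 = 730,  |p| = √730 ≈ 27.018512
|q|² = 841 + 784 = 1625,  |q| = √1625 ≈ 40.311289
cos θ = -95 / (27.018512 · 40.311289) ≈ -0.08722
θ = arccos(-0.08722) ≈ 95.0°

95.0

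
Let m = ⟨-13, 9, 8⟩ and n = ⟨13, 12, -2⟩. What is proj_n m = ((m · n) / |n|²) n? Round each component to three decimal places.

m · n = (-13)·13 + 9·12 + 8·(-2) = -169 + 108 - 16 = -77
|n|² = 169 + 144 + 4 = 317
proj_n m = (-77/317) · (13, 12, -2) ≈ (-3.158, -2.915, 0.486)

(-3.158, -2.915, 0.486)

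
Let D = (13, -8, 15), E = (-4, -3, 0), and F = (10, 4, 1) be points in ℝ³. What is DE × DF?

(110, -193, -189)

DE = (-17, 5, -15)
DF = (-3, 12, -14)
i: 5·(-14) - (-15)·12 = -70 - (-180) = 110
j: (-15)·(-3) - (-17)·(-14) = 45 - 238 = -193
k: (-17)·12 - 5·(-3) = -204 - (-15) = -189
DE × DF = (110, -193, -189)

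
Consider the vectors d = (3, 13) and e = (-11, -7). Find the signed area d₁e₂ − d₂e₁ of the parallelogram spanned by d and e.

3·(-7) - 13·(-11) = -21 - (-143) = 122

122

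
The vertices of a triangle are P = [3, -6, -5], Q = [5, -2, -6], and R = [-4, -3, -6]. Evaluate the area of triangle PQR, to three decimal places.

17.593

PQ = (2, 4, -1),  PR = (-7, 3, -1)
i: 4·(-1) - (-1)·3 = -4 - (-3) = -1
j: (-1)·(-7) - 2·(-1) = 7 - (-2) = 9
k: 2·3 - 4·(-7) = 6 - (-28) = 34
PQ × PR = (-1, 9, 34)
|PQ × PR| = √1238 ≈ 35.1852
area = ½ · 35.1852 ≈ 17.593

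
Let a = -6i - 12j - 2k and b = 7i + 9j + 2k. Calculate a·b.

a · b = (-6)·7 + (-12)·9 + (-2)·2 = -42 - 108 - 4 = -154

-154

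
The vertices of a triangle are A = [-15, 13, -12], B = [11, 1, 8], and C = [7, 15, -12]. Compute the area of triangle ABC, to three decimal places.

271.595

AB = (26, -12, 20),  AC = (22, 2, 0)
i: (-12)·0 - 20·2 = 0 - 40 = -40
j: 20·22 - 26·0 = 440 - 0 = 440
k: 26·2 - (-12)·22 = 52 - (-264) = 316
AB × AC = (-40, 440, 316)
|AB × AC| = √295056 ≈ 543.1906
area = ½ · 543.1906 ≈ 271.595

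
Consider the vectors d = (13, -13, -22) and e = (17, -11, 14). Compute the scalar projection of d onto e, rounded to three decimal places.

2.275

d · e = 13·17 + (-13)·(-11) + (-22)·14 = 221 + 143 - 308 = 56
|e| = √(289 + 121 + 196) = √606 ≈ 24.6171
comp_e d = 56 / √606 ≈ 2.275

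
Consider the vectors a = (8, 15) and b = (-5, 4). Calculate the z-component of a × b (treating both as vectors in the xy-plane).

8·4 - 15·(-5) = 32 - (-75) = 107

107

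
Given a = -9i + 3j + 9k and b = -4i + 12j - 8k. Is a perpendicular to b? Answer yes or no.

yes

a · b = (-9)·(-4) + 3·12 + 9·(-8) = 36 + 36 - 72 = 0
Zero, so the vectors are orthogonal.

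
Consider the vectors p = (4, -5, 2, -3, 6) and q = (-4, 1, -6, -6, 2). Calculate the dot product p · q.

p · q = 4·(-4) + (-5)·1 + 2·(-6) + (-3)·(-6) + 6·2 = -16 - 5 - 12 + 18 + 12 = -3

-3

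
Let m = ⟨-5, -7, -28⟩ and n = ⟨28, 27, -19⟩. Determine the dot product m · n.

203

m · n = (-5)·28 + (-7)·27 + (-28)·(-19) = -140 - 189 + 532 = 203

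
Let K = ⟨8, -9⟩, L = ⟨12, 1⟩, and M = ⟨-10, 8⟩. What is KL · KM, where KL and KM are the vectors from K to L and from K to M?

KL = L − K = (4, 10)
KM = M − K = (-18, 17)
KL · KM = 4·(-18) + 10·17 = -72 + 170 = 98

98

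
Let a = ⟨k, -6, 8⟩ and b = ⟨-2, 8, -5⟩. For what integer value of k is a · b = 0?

-44

a · b = k·(-2) + (-6)·8 + 8·(-5) = -88 - 2k
Set equal to 0: -2k = 88, so k = -44.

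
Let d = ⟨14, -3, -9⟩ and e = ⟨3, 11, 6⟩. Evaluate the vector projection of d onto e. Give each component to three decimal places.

d · e = 14·3 + (-3)·11 + (-9)·6 = 42 - 33 - 54 = -45
|e|² = 9 + 121 + 36 = 166
proj_e d = (-45/166) · (3, 11, 6) ≈ (-0.813, -2.982, -1.627)

(-0.813, -2.982, -1.627)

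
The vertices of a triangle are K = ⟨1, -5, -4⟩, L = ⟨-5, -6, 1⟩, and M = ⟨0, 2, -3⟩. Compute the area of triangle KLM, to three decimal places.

KL = (-6, -1, 5),  KM = (-1, 7, 1)
i: (-1)·1 - 5·7 = -1 - 35 = -36
j: 5·(-1) - (-6)·1 = -5 - (-6) = 1
k: (-6)·7 - (-1)·(-1) = -42 - 1 = -43
KL × KM = (-36, 1, -43)
|KL × KM| = √3146 ≈ 56.0892
area = ½ · 56.0892 ≈ 28.045

28.045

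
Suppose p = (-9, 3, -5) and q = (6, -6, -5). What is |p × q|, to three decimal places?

94.583

i: 3·(-5) - (-5)·(-6) = -15 - 30 = -45
j: (-5)·6 - (-9)·(-5) = -30 - 45 = -75
k: (-9)·(-6) - 3·6 = 54 - 18 = 36
p × q = (-45, -75, 36)
|p × q| = √((-45)² + (-75)² + 36²) = √8946 ≈ 94.5833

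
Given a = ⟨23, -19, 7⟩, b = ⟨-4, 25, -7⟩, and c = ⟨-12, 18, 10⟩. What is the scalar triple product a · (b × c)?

b × c:
i: 25·10 - (-7)·18 = 250 - (-126) = 376
j: (-7)·(-12) - (-4)·10 = 84 - (-40) = 124
k: (-4)·18 - 25·(-12) = -72 - (-300) = 228
b × c = (376, 124, 228)
a · (b × c) = 23·376 + (-19)·124 + 7·228 = 8648 - 2356 + 1596 = 7888

7888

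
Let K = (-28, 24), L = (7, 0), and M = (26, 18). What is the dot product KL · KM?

2034

KL = L − K = (35, -24)
KM = M − K = (54, -6)
KL · KM = 35·54 + (-24)·(-6) = 1890 + 144 = 2034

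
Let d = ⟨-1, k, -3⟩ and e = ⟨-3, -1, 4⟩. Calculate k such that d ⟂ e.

-9

d · e = (-1)·(-3) + k·(-1) + (-3)·4 = -9 - 1k
Set equal to 0: -1k = 9, so k = -9.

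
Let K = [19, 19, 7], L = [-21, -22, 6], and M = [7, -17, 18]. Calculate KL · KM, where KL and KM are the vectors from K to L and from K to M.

1945

KL = L − K = (-40, -41, -1)
KM = M − K = (-12, -36, 11)
KL · KM = (-40)·(-12) + (-41)·(-36) + (-1)·11 = 480 + 1476 - 11 = 1945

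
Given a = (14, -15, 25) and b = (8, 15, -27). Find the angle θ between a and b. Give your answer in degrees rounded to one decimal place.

a · b = 14·8 + (-15)·15 + 25·(-27) = 112 - 225 - 675 = -788
|a|² = 196 + 225 + 625 = 1046,  |a| = √1046 ≈ 32.341923
|b|² = 64 + 225 + 729 = 1018,  |b| = √1018 ≈ 31.906112
cos θ = -788 / (32.341923 · 31.906112) ≈ -0.76364
θ = arccos(-0.76364) ≈ 139.8°

139.8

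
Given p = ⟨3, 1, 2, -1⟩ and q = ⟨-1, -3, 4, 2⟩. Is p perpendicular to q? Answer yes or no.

p · q = 3·(-1) + 1·(-3) + 2·4 + (-1)·2 = -3 - 3 + 8 - 2 = 0
Zero, so the vectors are orthogonal.

yes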